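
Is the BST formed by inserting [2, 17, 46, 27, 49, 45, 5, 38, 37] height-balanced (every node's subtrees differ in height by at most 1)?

Tree (level-order array): [2, None, 17, 5, 46, None, None, 27, 49, None, 45, None, None, 38, None, 37]
Definition: a tree is height-balanced if, at every node, |h(left) - h(right)| <= 1 (empty subtree has height -1).
Bottom-up per-node check:
  node 5: h_left=-1, h_right=-1, diff=0 [OK], height=0
  node 37: h_left=-1, h_right=-1, diff=0 [OK], height=0
  node 38: h_left=0, h_right=-1, diff=1 [OK], height=1
  node 45: h_left=1, h_right=-1, diff=2 [FAIL (|1--1|=2 > 1)], height=2
  node 27: h_left=-1, h_right=2, diff=3 [FAIL (|-1-2|=3 > 1)], height=3
  node 49: h_left=-1, h_right=-1, diff=0 [OK], height=0
  node 46: h_left=3, h_right=0, diff=3 [FAIL (|3-0|=3 > 1)], height=4
  node 17: h_left=0, h_right=4, diff=4 [FAIL (|0-4|=4 > 1)], height=5
  node 2: h_left=-1, h_right=5, diff=6 [FAIL (|-1-5|=6 > 1)], height=6
Node 45 violates the condition: |1 - -1| = 2 > 1.
Result: Not balanced


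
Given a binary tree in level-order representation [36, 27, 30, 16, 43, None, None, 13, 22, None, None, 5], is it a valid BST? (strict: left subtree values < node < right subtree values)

Level-order array: [36, 27, 30, 16, 43, None, None, 13, 22, None, None, 5]
Validate using subtree bounds (lo, hi): at each node, require lo < value < hi,
then recurse left with hi=value and right with lo=value.
Preorder trace (stopping at first violation):
  at node 36 with bounds (-inf, +inf): OK
  at node 27 with bounds (-inf, 36): OK
  at node 16 with bounds (-inf, 27): OK
  at node 13 with bounds (-inf, 16): OK
  at node 5 with bounds (-inf, 13): OK
  at node 22 with bounds (16, 27): OK
  at node 43 with bounds (27, 36): VIOLATION
Node 43 violates its bound: not (27 < 43 < 36).
Result: Not a valid BST


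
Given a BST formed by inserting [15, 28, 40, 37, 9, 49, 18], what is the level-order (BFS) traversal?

Tree insertion order: [15, 28, 40, 37, 9, 49, 18]
Tree (level-order array): [15, 9, 28, None, None, 18, 40, None, None, 37, 49]
BFS from the root, enqueuing left then right child of each popped node:
  queue [15] -> pop 15, enqueue [9, 28], visited so far: [15]
  queue [9, 28] -> pop 9, enqueue [none], visited so far: [15, 9]
  queue [28] -> pop 28, enqueue [18, 40], visited so far: [15, 9, 28]
  queue [18, 40] -> pop 18, enqueue [none], visited so far: [15, 9, 28, 18]
  queue [40] -> pop 40, enqueue [37, 49], visited so far: [15, 9, 28, 18, 40]
  queue [37, 49] -> pop 37, enqueue [none], visited so far: [15, 9, 28, 18, 40, 37]
  queue [49] -> pop 49, enqueue [none], visited so far: [15, 9, 28, 18, 40, 37, 49]
Result: [15, 9, 28, 18, 40, 37, 49]


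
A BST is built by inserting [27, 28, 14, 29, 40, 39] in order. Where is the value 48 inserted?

Starting tree (level order): [27, 14, 28, None, None, None, 29, None, 40, 39]
Insertion path: 27 -> 28 -> 29 -> 40
Result: insert 48 as right child of 40
Final tree (level order): [27, 14, 28, None, None, None, 29, None, 40, 39, 48]


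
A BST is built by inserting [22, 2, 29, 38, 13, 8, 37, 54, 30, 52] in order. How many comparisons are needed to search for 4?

Search path for 4: 22 -> 2 -> 13 -> 8
Found: False
Comparisons: 4


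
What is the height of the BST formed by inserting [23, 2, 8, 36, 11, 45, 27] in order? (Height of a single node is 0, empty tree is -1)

Insertion order: [23, 2, 8, 36, 11, 45, 27]
Tree (level-order array): [23, 2, 36, None, 8, 27, 45, None, 11]
Compute height bottom-up (empty subtree = -1):
  height(11) = 1 + max(-1, -1) = 0
  height(8) = 1 + max(-1, 0) = 1
  height(2) = 1 + max(-1, 1) = 2
  height(27) = 1 + max(-1, -1) = 0
  height(45) = 1 + max(-1, -1) = 0
  height(36) = 1 + max(0, 0) = 1
  height(23) = 1 + max(2, 1) = 3
Height = 3


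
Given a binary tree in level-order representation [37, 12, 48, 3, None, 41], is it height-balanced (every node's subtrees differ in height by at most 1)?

Tree (level-order array): [37, 12, 48, 3, None, 41]
Definition: a tree is height-balanced if, at every node, |h(left) - h(right)| <= 1 (empty subtree has height -1).
Bottom-up per-node check:
  node 3: h_left=-1, h_right=-1, diff=0 [OK], height=0
  node 12: h_left=0, h_right=-1, diff=1 [OK], height=1
  node 41: h_left=-1, h_right=-1, diff=0 [OK], height=0
  node 48: h_left=0, h_right=-1, diff=1 [OK], height=1
  node 37: h_left=1, h_right=1, diff=0 [OK], height=2
All nodes satisfy the balance condition.
Result: Balanced


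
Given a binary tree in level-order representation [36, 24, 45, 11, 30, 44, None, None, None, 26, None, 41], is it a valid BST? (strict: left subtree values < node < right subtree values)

Level-order array: [36, 24, 45, 11, 30, 44, None, None, None, 26, None, 41]
Validate using subtree bounds (lo, hi): at each node, require lo < value < hi,
then recurse left with hi=value and right with lo=value.
Preorder trace (stopping at first violation):
  at node 36 with bounds (-inf, +inf): OK
  at node 24 with bounds (-inf, 36): OK
  at node 11 with bounds (-inf, 24): OK
  at node 30 with bounds (24, 36): OK
  at node 26 with bounds (24, 30): OK
  at node 45 with bounds (36, +inf): OK
  at node 44 with bounds (36, 45): OK
  at node 41 with bounds (36, 44): OK
No violation found at any node.
Result: Valid BST


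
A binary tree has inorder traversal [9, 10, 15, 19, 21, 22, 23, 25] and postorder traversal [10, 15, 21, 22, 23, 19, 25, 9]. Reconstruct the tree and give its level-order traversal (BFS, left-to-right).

Inorder:   [9, 10, 15, 19, 21, 22, 23, 25]
Postorder: [10, 15, 21, 22, 23, 19, 25, 9]
Algorithm: postorder visits root last, so walk postorder right-to-left;
each value is the root of the current inorder slice — split it at that
value, recurse on the right subtree first, then the left.
Recursive splits:
  root=9; inorder splits into left=[], right=[10, 15, 19, 21, 22, 23, 25]
  root=25; inorder splits into left=[10, 15, 19, 21, 22, 23], right=[]
  root=19; inorder splits into left=[10, 15], right=[21, 22, 23]
  root=23; inorder splits into left=[21, 22], right=[]
  root=22; inorder splits into left=[21], right=[]
  root=21; inorder splits into left=[], right=[]
  root=15; inorder splits into left=[10], right=[]
  root=10; inorder splits into left=[], right=[]
Reconstructed level-order: [9, 25, 19, 15, 23, 10, 22, 21]


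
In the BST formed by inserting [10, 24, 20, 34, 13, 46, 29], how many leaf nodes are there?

Tree built from: [10, 24, 20, 34, 13, 46, 29]
Tree (level-order array): [10, None, 24, 20, 34, 13, None, 29, 46]
Rule: A leaf has 0 children.
Per-node child counts:
  node 10: 1 child(ren)
  node 24: 2 child(ren)
  node 20: 1 child(ren)
  node 13: 0 child(ren)
  node 34: 2 child(ren)
  node 29: 0 child(ren)
  node 46: 0 child(ren)
Matching nodes: [13, 29, 46]
Count of leaf nodes: 3


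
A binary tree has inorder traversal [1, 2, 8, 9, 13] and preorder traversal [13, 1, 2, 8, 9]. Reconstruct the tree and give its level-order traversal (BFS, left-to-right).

Inorder:  [1, 2, 8, 9, 13]
Preorder: [13, 1, 2, 8, 9]
Algorithm: preorder visits root first, so consume preorder in order;
for each root, split the current inorder slice at that value into
left-subtree inorder and right-subtree inorder, then recurse.
Recursive splits:
  root=13; inorder splits into left=[1, 2, 8, 9], right=[]
  root=1; inorder splits into left=[], right=[2, 8, 9]
  root=2; inorder splits into left=[], right=[8, 9]
  root=8; inorder splits into left=[], right=[9]
  root=9; inorder splits into left=[], right=[]
Reconstructed level-order: [13, 1, 2, 8, 9]


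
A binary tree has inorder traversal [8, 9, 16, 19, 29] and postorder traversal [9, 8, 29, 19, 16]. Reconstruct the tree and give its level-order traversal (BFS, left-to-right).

Inorder:   [8, 9, 16, 19, 29]
Postorder: [9, 8, 29, 19, 16]
Algorithm: postorder visits root last, so walk postorder right-to-left;
each value is the root of the current inorder slice — split it at that
value, recurse on the right subtree first, then the left.
Recursive splits:
  root=16; inorder splits into left=[8, 9], right=[19, 29]
  root=19; inorder splits into left=[], right=[29]
  root=29; inorder splits into left=[], right=[]
  root=8; inorder splits into left=[], right=[9]
  root=9; inorder splits into left=[], right=[]
Reconstructed level-order: [16, 8, 19, 9, 29]


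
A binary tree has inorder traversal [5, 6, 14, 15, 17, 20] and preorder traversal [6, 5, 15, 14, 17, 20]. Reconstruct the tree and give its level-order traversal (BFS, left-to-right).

Inorder:  [5, 6, 14, 15, 17, 20]
Preorder: [6, 5, 15, 14, 17, 20]
Algorithm: preorder visits root first, so consume preorder in order;
for each root, split the current inorder slice at that value into
left-subtree inorder and right-subtree inorder, then recurse.
Recursive splits:
  root=6; inorder splits into left=[5], right=[14, 15, 17, 20]
  root=5; inorder splits into left=[], right=[]
  root=15; inorder splits into left=[14], right=[17, 20]
  root=14; inorder splits into left=[], right=[]
  root=17; inorder splits into left=[], right=[20]
  root=20; inorder splits into left=[], right=[]
Reconstructed level-order: [6, 5, 15, 14, 17, 20]


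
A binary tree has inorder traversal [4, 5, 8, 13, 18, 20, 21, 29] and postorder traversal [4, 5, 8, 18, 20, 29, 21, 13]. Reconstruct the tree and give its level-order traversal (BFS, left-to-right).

Inorder:   [4, 5, 8, 13, 18, 20, 21, 29]
Postorder: [4, 5, 8, 18, 20, 29, 21, 13]
Algorithm: postorder visits root last, so walk postorder right-to-left;
each value is the root of the current inorder slice — split it at that
value, recurse on the right subtree first, then the left.
Recursive splits:
  root=13; inorder splits into left=[4, 5, 8], right=[18, 20, 21, 29]
  root=21; inorder splits into left=[18, 20], right=[29]
  root=29; inorder splits into left=[], right=[]
  root=20; inorder splits into left=[18], right=[]
  root=18; inorder splits into left=[], right=[]
  root=8; inorder splits into left=[4, 5], right=[]
  root=5; inorder splits into left=[4], right=[]
  root=4; inorder splits into left=[], right=[]
Reconstructed level-order: [13, 8, 21, 5, 20, 29, 4, 18]


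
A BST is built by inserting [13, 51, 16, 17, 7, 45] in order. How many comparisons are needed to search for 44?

Search path for 44: 13 -> 51 -> 16 -> 17 -> 45
Found: False
Comparisons: 5


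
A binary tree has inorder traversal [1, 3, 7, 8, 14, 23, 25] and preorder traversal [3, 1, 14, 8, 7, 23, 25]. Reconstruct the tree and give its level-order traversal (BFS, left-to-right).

Inorder:  [1, 3, 7, 8, 14, 23, 25]
Preorder: [3, 1, 14, 8, 7, 23, 25]
Algorithm: preorder visits root first, so consume preorder in order;
for each root, split the current inorder slice at that value into
left-subtree inorder and right-subtree inorder, then recurse.
Recursive splits:
  root=3; inorder splits into left=[1], right=[7, 8, 14, 23, 25]
  root=1; inorder splits into left=[], right=[]
  root=14; inorder splits into left=[7, 8], right=[23, 25]
  root=8; inorder splits into left=[7], right=[]
  root=7; inorder splits into left=[], right=[]
  root=23; inorder splits into left=[], right=[25]
  root=25; inorder splits into left=[], right=[]
Reconstructed level-order: [3, 1, 14, 8, 23, 7, 25]


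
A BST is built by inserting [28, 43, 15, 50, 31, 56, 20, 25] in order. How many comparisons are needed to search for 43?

Search path for 43: 28 -> 43
Found: True
Comparisons: 2


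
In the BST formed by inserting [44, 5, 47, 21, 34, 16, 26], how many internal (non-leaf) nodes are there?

Tree built from: [44, 5, 47, 21, 34, 16, 26]
Tree (level-order array): [44, 5, 47, None, 21, None, None, 16, 34, None, None, 26]
Rule: An internal node has at least one child.
Per-node child counts:
  node 44: 2 child(ren)
  node 5: 1 child(ren)
  node 21: 2 child(ren)
  node 16: 0 child(ren)
  node 34: 1 child(ren)
  node 26: 0 child(ren)
  node 47: 0 child(ren)
Matching nodes: [44, 5, 21, 34]
Count of internal (non-leaf) nodes: 4


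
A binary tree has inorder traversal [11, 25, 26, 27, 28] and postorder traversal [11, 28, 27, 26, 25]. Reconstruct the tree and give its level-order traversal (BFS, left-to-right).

Inorder:   [11, 25, 26, 27, 28]
Postorder: [11, 28, 27, 26, 25]
Algorithm: postorder visits root last, so walk postorder right-to-left;
each value is the root of the current inorder slice — split it at that
value, recurse on the right subtree first, then the left.
Recursive splits:
  root=25; inorder splits into left=[11], right=[26, 27, 28]
  root=26; inorder splits into left=[], right=[27, 28]
  root=27; inorder splits into left=[], right=[28]
  root=28; inorder splits into left=[], right=[]
  root=11; inorder splits into left=[], right=[]
Reconstructed level-order: [25, 11, 26, 27, 28]


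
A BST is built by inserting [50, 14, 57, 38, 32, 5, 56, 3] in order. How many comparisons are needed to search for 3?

Search path for 3: 50 -> 14 -> 5 -> 3
Found: True
Comparisons: 4


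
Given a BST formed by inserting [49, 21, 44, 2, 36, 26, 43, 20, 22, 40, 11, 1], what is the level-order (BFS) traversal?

Tree insertion order: [49, 21, 44, 2, 36, 26, 43, 20, 22, 40, 11, 1]
Tree (level-order array): [49, 21, None, 2, 44, 1, 20, 36, None, None, None, 11, None, 26, 43, None, None, 22, None, 40]
BFS from the root, enqueuing left then right child of each popped node:
  queue [49] -> pop 49, enqueue [21], visited so far: [49]
  queue [21] -> pop 21, enqueue [2, 44], visited so far: [49, 21]
  queue [2, 44] -> pop 2, enqueue [1, 20], visited so far: [49, 21, 2]
  queue [44, 1, 20] -> pop 44, enqueue [36], visited so far: [49, 21, 2, 44]
  queue [1, 20, 36] -> pop 1, enqueue [none], visited so far: [49, 21, 2, 44, 1]
  queue [20, 36] -> pop 20, enqueue [11], visited so far: [49, 21, 2, 44, 1, 20]
  queue [36, 11] -> pop 36, enqueue [26, 43], visited so far: [49, 21, 2, 44, 1, 20, 36]
  queue [11, 26, 43] -> pop 11, enqueue [none], visited so far: [49, 21, 2, 44, 1, 20, 36, 11]
  queue [26, 43] -> pop 26, enqueue [22], visited so far: [49, 21, 2, 44, 1, 20, 36, 11, 26]
  queue [43, 22] -> pop 43, enqueue [40], visited so far: [49, 21, 2, 44, 1, 20, 36, 11, 26, 43]
  queue [22, 40] -> pop 22, enqueue [none], visited so far: [49, 21, 2, 44, 1, 20, 36, 11, 26, 43, 22]
  queue [40] -> pop 40, enqueue [none], visited so far: [49, 21, 2, 44, 1, 20, 36, 11, 26, 43, 22, 40]
Result: [49, 21, 2, 44, 1, 20, 36, 11, 26, 43, 22, 40]


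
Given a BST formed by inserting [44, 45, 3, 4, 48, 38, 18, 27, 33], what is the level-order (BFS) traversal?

Tree insertion order: [44, 45, 3, 4, 48, 38, 18, 27, 33]
Tree (level-order array): [44, 3, 45, None, 4, None, 48, None, 38, None, None, 18, None, None, 27, None, 33]
BFS from the root, enqueuing left then right child of each popped node:
  queue [44] -> pop 44, enqueue [3, 45], visited so far: [44]
  queue [3, 45] -> pop 3, enqueue [4], visited so far: [44, 3]
  queue [45, 4] -> pop 45, enqueue [48], visited so far: [44, 3, 45]
  queue [4, 48] -> pop 4, enqueue [38], visited so far: [44, 3, 45, 4]
  queue [48, 38] -> pop 48, enqueue [none], visited so far: [44, 3, 45, 4, 48]
  queue [38] -> pop 38, enqueue [18], visited so far: [44, 3, 45, 4, 48, 38]
  queue [18] -> pop 18, enqueue [27], visited so far: [44, 3, 45, 4, 48, 38, 18]
  queue [27] -> pop 27, enqueue [33], visited so far: [44, 3, 45, 4, 48, 38, 18, 27]
  queue [33] -> pop 33, enqueue [none], visited so far: [44, 3, 45, 4, 48, 38, 18, 27, 33]
Result: [44, 3, 45, 4, 48, 38, 18, 27, 33]


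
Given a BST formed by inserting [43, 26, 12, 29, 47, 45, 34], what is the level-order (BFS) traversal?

Tree insertion order: [43, 26, 12, 29, 47, 45, 34]
Tree (level-order array): [43, 26, 47, 12, 29, 45, None, None, None, None, 34]
BFS from the root, enqueuing left then right child of each popped node:
  queue [43] -> pop 43, enqueue [26, 47], visited so far: [43]
  queue [26, 47] -> pop 26, enqueue [12, 29], visited so far: [43, 26]
  queue [47, 12, 29] -> pop 47, enqueue [45], visited so far: [43, 26, 47]
  queue [12, 29, 45] -> pop 12, enqueue [none], visited so far: [43, 26, 47, 12]
  queue [29, 45] -> pop 29, enqueue [34], visited so far: [43, 26, 47, 12, 29]
  queue [45, 34] -> pop 45, enqueue [none], visited so far: [43, 26, 47, 12, 29, 45]
  queue [34] -> pop 34, enqueue [none], visited so far: [43, 26, 47, 12, 29, 45, 34]
Result: [43, 26, 47, 12, 29, 45, 34]


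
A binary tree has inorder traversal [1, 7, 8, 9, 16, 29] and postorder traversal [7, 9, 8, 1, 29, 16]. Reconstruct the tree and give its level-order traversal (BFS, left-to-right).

Inorder:   [1, 7, 8, 9, 16, 29]
Postorder: [7, 9, 8, 1, 29, 16]
Algorithm: postorder visits root last, so walk postorder right-to-left;
each value is the root of the current inorder slice — split it at that
value, recurse on the right subtree first, then the left.
Recursive splits:
  root=16; inorder splits into left=[1, 7, 8, 9], right=[29]
  root=29; inorder splits into left=[], right=[]
  root=1; inorder splits into left=[], right=[7, 8, 9]
  root=8; inorder splits into left=[7], right=[9]
  root=9; inorder splits into left=[], right=[]
  root=7; inorder splits into left=[], right=[]
Reconstructed level-order: [16, 1, 29, 8, 7, 9]


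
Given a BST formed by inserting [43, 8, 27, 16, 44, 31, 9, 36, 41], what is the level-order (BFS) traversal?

Tree insertion order: [43, 8, 27, 16, 44, 31, 9, 36, 41]
Tree (level-order array): [43, 8, 44, None, 27, None, None, 16, 31, 9, None, None, 36, None, None, None, 41]
BFS from the root, enqueuing left then right child of each popped node:
  queue [43] -> pop 43, enqueue [8, 44], visited so far: [43]
  queue [8, 44] -> pop 8, enqueue [27], visited so far: [43, 8]
  queue [44, 27] -> pop 44, enqueue [none], visited so far: [43, 8, 44]
  queue [27] -> pop 27, enqueue [16, 31], visited so far: [43, 8, 44, 27]
  queue [16, 31] -> pop 16, enqueue [9], visited so far: [43, 8, 44, 27, 16]
  queue [31, 9] -> pop 31, enqueue [36], visited so far: [43, 8, 44, 27, 16, 31]
  queue [9, 36] -> pop 9, enqueue [none], visited so far: [43, 8, 44, 27, 16, 31, 9]
  queue [36] -> pop 36, enqueue [41], visited so far: [43, 8, 44, 27, 16, 31, 9, 36]
  queue [41] -> pop 41, enqueue [none], visited so far: [43, 8, 44, 27, 16, 31, 9, 36, 41]
Result: [43, 8, 44, 27, 16, 31, 9, 36, 41]


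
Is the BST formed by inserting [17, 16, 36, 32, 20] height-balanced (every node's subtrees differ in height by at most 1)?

Tree (level-order array): [17, 16, 36, None, None, 32, None, 20]
Definition: a tree is height-balanced if, at every node, |h(left) - h(right)| <= 1 (empty subtree has height -1).
Bottom-up per-node check:
  node 16: h_left=-1, h_right=-1, diff=0 [OK], height=0
  node 20: h_left=-1, h_right=-1, diff=0 [OK], height=0
  node 32: h_left=0, h_right=-1, diff=1 [OK], height=1
  node 36: h_left=1, h_right=-1, diff=2 [FAIL (|1--1|=2 > 1)], height=2
  node 17: h_left=0, h_right=2, diff=2 [FAIL (|0-2|=2 > 1)], height=3
Node 36 violates the condition: |1 - -1| = 2 > 1.
Result: Not balanced


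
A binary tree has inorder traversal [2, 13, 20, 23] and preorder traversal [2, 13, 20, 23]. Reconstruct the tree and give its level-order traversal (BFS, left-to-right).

Inorder:  [2, 13, 20, 23]
Preorder: [2, 13, 20, 23]
Algorithm: preorder visits root first, so consume preorder in order;
for each root, split the current inorder slice at that value into
left-subtree inorder and right-subtree inorder, then recurse.
Recursive splits:
  root=2; inorder splits into left=[], right=[13, 20, 23]
  root=13; inorder splits into left=[], right=[20, 23]
  root=20; inorder splits into left=[], right=[23]
  root=23; inorder splits into left=[], right=[]
Reconstructed level-order: [2, 13, 20, 23]


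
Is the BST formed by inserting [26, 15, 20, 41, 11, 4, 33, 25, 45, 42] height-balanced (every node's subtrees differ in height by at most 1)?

Tree (level-order array): [26, 15, 41, 11, 20, 33, 45, 4, None, None, 25, None, None, 42]
Definition: a tree is height-balanced if, at every node, |h(left) - h(right)| <= 1 (empty subtree has height -1).
Bottom-up per-node check:
  node 4: h_left=-1, h_right=-1, diff=0 [OK], height=0
  node 11: h_left=0, h_right=-1, diff=1 [OK], height=1
  node 25: h_left=-1, h_right=-1, diff=0 [OK], height=0
  node 20: h_left=-1, h_right=0, diff=1 [OK], height=1
  node 15: h_left=1, h_right=1, diff=0 [OK], height=2
  node 33: h_left=-1, h_right=-1, diff=0 [OK], height=0
  node 42: h_left=-1, h_right=-1, diff=0 [OK], height=0
  node 45: h_left=0, h_right=-1, diff=1 [OK], height=1
  node 41: h_left=0, h_right=1, diff=1 [OK], height=2
  node 26: h_left=2, h_right=2, diff=0 [OK], height=3
All nodes satisfy the balance condition.
Result: Balanced


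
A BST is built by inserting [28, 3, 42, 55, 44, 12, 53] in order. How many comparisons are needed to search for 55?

Search path for 55: 28 -> 42 -> 55
Found: True
Comparisons: 3


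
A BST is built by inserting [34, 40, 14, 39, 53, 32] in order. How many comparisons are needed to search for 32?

Search path for 32: 34 -> 14 -> 32
Found: True
Comparisons: 3


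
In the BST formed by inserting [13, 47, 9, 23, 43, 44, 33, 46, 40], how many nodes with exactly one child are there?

Tree built from: [13, 47, 9, 23, 43, 44, 33, 46, 40]
Tree (level-order array): [13, 9, 47, None, None, 23, None, None, 43, 33, 44, None, 40, None, 46]
Rule: These are nodes with exactly 1 non-null child.
Per-node child counts:
  node 13: 2 child(ren)
  node 9: 0 child(ren)
  node 47: 1 child(ren)
  node 23: 1 child(ren)
  node 43: 2 child(ren)
  node 33: 1 child(ren)
  node 40: 0 child(ren)
  node 44: 1 child(ren)
  node 46: 0 child(ren)
Matching nodes: [47, 23, 33, 44]
Count of nodes with exactly one child: 4


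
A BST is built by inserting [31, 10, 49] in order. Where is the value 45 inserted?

Starting tree (level order): [31, 10, 49]
Insertion path: 31 -> 49
Result: insert 45 as left child of 49
Final tree (level order): [31, 10, 49, None, None, 45]


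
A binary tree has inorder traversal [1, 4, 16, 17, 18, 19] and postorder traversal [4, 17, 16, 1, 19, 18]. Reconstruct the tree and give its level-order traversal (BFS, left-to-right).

Inorder:   [1, 4, 16, 17, 18, 19]
Postorder: [4, 17, 16, 1, 19, 18]
Algorithm: postorder visits root last, so walk postorder right-to-left;
each value is the root of the current inorder slice — split it at that
value, recurse on the right subtree first, then the left.
Recursive splits:
  root=18; inorder splits into left=[1, 4, 16, 17], right=[19]
  root=19; inorder splits into left=[], right=[]
  root=1; inorder splits into left=[], right=[4, 16, 17]
  root=16; inorder splits into left=[4], right=[17]
  root=17; inorder splits into left=[], right=[]
  root=4; inorder splits into left=[], right=[]
Reconstructed level-order: [18, 1, 19, 16, 4, 17]


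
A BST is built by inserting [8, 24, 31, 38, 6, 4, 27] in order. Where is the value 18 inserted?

Starting tree (level order): [8, 6, 24, 4, None, None, 31, None, None, 27, 38]
Insertion path: 8 -> 24
Result: insert 18 as left child of 24
Final tree (level order): [8, 6, 24, 4, None, 18, 31, None, None, None, None, 27, 38]


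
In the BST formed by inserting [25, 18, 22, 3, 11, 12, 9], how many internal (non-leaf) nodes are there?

Tree built from: [25, 18, 22, 3, 11, 12, 9]
Tree (level-order array): [25, 18, None, 3, 22, None, 11, None, None, 9, 12]
Rule: An internal node has at least one child.
Per-node child counts:
  node 25: 1 child(ren)
  node 18: 2 child(ren)
  node 3: 1 child(ren)
  node 11: 2 child(ren)
  node 9: 0 child(ren)
  node 12: 0 child(ren)
  node 22: 0 child(ren)
Matching nodes: [25, 18, 3, 11]
Count of internal (non-leaf) nodes: 4


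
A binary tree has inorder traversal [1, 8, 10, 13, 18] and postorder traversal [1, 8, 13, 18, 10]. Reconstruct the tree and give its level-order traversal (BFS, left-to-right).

Inorder:   [1, 8, 10, 13, 18]
Postorder: [1, 8, 13, 18, 10]
Algorithm: postorder visits root last, so walk postorder right-to-left;
each value is the root of the current inorder slice — split it at that
value, recurse on the right subtree first, then the left.
Recursive splits:
  root=10; inorder splits into left=[1, 8], right=[13, 18]
  root=18; inorder splits into left=[13], right=[]
  root=13; inorder splits into left=[], right=[]
  root=8; inorder splits into left=[1], right=[]
  root=1; inorder splits into left=[], right=[]
Reconstructed level-order: [10, 8, 18, 1, 13]


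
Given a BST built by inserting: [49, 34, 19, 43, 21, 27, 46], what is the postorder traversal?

Tree insertion order: [49, 34, 19, 43, 21, 27, 46]
Tree (level-order array): [49, 34, None, 19, 43, None, 21, None, 46, None, 27]
Postorder traversal: [27, 21, 19, 46, 43, 34, 49]


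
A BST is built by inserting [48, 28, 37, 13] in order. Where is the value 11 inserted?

Starting tree (level order): [48, 28, None, 13, 37]
Insertion path: 48 -> 28 -> 13
Result: insert 11 as left child of 13
Final tree (level order): [48, 28, None, 13, 37, 11]


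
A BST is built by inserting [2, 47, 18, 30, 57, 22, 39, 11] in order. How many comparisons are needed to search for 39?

Search path for 39: 2 -> 47 -> 18 -> 30 -> 39
Found: True
Comparisons: 5


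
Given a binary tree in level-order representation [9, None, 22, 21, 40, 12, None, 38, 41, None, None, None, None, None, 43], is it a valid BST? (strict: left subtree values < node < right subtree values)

Level-order array: [9, None, 22, 21, 40, 12, None, 38, 41, None, None, None, None, None, 43]
Validate using subtree bounds (lo, hi): at each node, require lo < value < hi,
then recurse left with hi=value and right with lo=value.
Preorder trace (stopping at first violation):
  at node 9 with bounds (-inf, +inf): OK
  at node 22 with bounds (9, +inf): OK
  at node 21 with bounds (9, 22): OK
  at node 12 with bounds (9, 21): OK
  at node 40 with bounds (22, +inf): OK
  at node 38 with bounds (22, 40): OK
  at node 41 with bounds (40, +inf): OK
  at node 43 with bounds (41, +inf): OK
No violation found at any node.
Result: Valid BST


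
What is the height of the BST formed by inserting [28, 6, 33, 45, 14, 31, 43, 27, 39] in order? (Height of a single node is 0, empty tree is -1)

Insertion order: [28, 6, 33, 45, 14, 31, 43, 27, 39]
Tree (level-order array): [28, 6, 33, None, 14, 31, 45, None, 27, None, None, 43, None, None, None, 39]
Compute height bottom-up (empty subtree = -1):
  height(27) = 1 + max(-1, -1) = 0
  height(14) = 1 + max(-1, 0) = 1
  height(6) = 1 + max(-1, 1) = 2
  height(31) = 1 + max(-1, -1) = 0
  height(39) = 1 + max(-1, -1) = 0
  height(43) = 1 + max(0, -1) = 1
  height(45) = 1 + max(1, -1) = 2
  height(33) = 1 + max(0, 2) = 3
  height(28) = 1 + max(2, 3) = 4
Height = 4


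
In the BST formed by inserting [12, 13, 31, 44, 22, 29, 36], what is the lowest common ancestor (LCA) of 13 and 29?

Tree insertion order: [12, 13, 31, 44, 22, 29, 36]
Tree (level-order array): [12, None, 13, None, 31, 22, 44, None, 29, 36]
In a BST, the LCA of p=13, q=29 is the first node v on the
root-to-leaf path with p <= v <= q (go left if both < v, right if both > v).
Walk from root:
  at 12: both 13 and 29 > 12, go right
  at 13: 13 <= 13 <= 29, this is the LCA
LCA = 13


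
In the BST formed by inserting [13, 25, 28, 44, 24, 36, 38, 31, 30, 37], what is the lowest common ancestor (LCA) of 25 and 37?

Tree insertion order: [13, 25, 28, 44, 24, 36, 38, 31, 30, 37]
Tree (level-order array): [13, None, 25, 24, 28, None, None, None, 44, 36, None, 31, 38, 30, None, 37]
In a BST, the LCA of p=25, q=37 is the first node v on the
root-to-leaf path with p <= v <= q (go left if both < v, right if both > v).
Walk from root:
  at 13: both 25 and 37 > 13, go right
  at 25: 25 <= 25 <= 37, this is the LCA
LCA = 25


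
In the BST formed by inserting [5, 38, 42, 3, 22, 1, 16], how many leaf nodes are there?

Tree built from: [5, 38, 42, 3, 22, 1, 16]
Tree (level-order array): [5, 3, 38, 1, None, 22, 42, None, None, 16]
Rule: A leaf has 0 children.
Per-node child counts:
  node 5: 2 child(ren)
  node 3: 1 child(ren)
  node 1: 0 child(ren)
  node 38: 2 child(ren)
  node 22: 1 child(ren)
  node 16: 0 child(ren)
  node 42: 0 child(ren)
Matching nodes: [1, 16, 42]
Count of leaf nodes: 3


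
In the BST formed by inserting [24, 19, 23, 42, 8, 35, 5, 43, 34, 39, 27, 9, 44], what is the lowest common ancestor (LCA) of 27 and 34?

Tree insertion order: [24, 19, 23, 42, 8, 35, 5, 43, 34, 39, 27, 9, 44]
Tree (level-order array): [24, 19, 42, 8, 23, 35, 43, 5, 9, None, None, 34, 39, None, 44, None, None, None, None, 27]
In a BST, the LCA of p=27, q=34 is the first node v on the
root-to-leaf path with p <= v <= q (go left if both < v, right if both > v).
Walk from root:
  at 24: both 27 and 34 > 24, go right
  at 42: both 27 and 34 < 42, go left
  at 35: both 27 and 34 < 35, go left
  at 34: 27 <= 34 <= 34, this is the LCA
LCA = 34


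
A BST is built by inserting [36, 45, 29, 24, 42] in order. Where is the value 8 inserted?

Starting tree (level order): [36, 29, 45, 24, None, 42]
Insertion path: 36 -> 29 -> 24
Result: insert 8 as left child of 24
Final tree (level order): [36, 29, 45, 24, None, 42, None, 8]


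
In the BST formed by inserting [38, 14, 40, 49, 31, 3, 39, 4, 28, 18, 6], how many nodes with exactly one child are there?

Tree built from: [38, 14, 40, 49, 31, 3, 39, 4, 28, 18, 6]
Tree (level-order array): [38, 14, 40, 3, 31, 39, 49, None, 4, 28, None, None, None, None, None, None, 6, 18]
Rule: These are nodes with exactly 1 non-null child.
Per-node child counts:
  node 38: 2 child(ren)
  node 14: 2 child(ren)
  node 3: 1 child(ren)
  node 4: 1 child(ren)
  node 6: 0 child(ren)
  node 31: 1 child(ren)
  node 28: 1 child(ren)
  node 18: 0 child(ren)
  node 40: 2 child(ren)
  node 39: 0 child(ren)
  node 49: 0 child(ren)
Matching nodes: [3, 4, 31, 28]
Count of nodes with exactly one child: 4


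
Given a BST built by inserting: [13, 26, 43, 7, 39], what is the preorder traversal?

Tree insertion order: [13, 26, 43, 7, 39]
Tree (level-order array): [13, 7, 26, None, None, None, 43, 39]
Preorder traversal: [13, 7, 26, 43, 39]


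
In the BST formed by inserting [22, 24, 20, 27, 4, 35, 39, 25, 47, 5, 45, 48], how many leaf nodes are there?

Tree built from: [22, 24, 20, 27, 4, 35, 39, 25, 47, 5, 45, 48]
Tree (level-order array): [22, 20, 24, 4, None, None, 27, None, 5, 25, 35, None, None, None, None, None, 39, None, 47, 45, 48]
Rule: A leaf has 0 children.
Per-node child counts:
  node 22: 2 child(ren)
  node 20: 1 child(ren)
  node 4: 1 child(ren)
  node 5: 0 child(ren)
  node 24: 1 child(ren)
  node 27: 2 child(ren)
  node 25: 0 child(ren)
  node 35: 1 child(ren)
  node 39: 1 child(ren)
  node 47: 2 child(ren)
  node 45: 0 child(ren)
  node 48: 0 child(ren)
Matching nodes: [5, 25, 45, 48]
Count of leaf nodes: 4


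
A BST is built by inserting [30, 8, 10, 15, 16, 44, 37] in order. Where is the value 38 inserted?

Starting tree (level order): [30, 8, 44, None, 10, 37, None, None, 15, None, None, None, 16]
Insertion path: 30 -> 44 -> 37
Result: insert 38 as right child of 37
Final tree (level order): [30, 8, 44, None, 10, 37, None, None, 15, None, 38, None, 16]


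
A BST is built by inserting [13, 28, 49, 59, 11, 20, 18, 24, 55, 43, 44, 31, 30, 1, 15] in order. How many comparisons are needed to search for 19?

Search path for 19: 13 -> 28 -> 20 -> 18
Found: False
Comparisons: 4


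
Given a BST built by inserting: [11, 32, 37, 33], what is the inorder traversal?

Tree insertion order: [11, 32, 37, 33]
Tree (level-order array): [11, None, 32, None, 37, 33]
Inorder traversal: [11, 32, 33, 37]


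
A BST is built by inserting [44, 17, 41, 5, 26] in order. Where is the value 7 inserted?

Starting tree (level order): [44, 17, None, 5, 41, None, None, 26]
Insertion path: 44 -> 17 -> 5
Result: insert 7 as right child of 5
Final tree (level order): [44, 17, None, 5, 41, None, 7, 26]


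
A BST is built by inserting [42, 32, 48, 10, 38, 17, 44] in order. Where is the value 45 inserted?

Starting tree (level order): [42, 32, 48, 10, 38, 44, None, None, 17]
Insertion path: 42 -> 48 -> 44
Result: insert 45 as right child of 44
Final tree (level order): [42, 32, 48, 10, 38, 44, None, None, 17, None, None, None, 45]


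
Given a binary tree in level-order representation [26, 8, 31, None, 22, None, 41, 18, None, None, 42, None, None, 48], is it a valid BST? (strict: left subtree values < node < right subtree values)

Level-order array: [26, 8, 31, None, 22, None, 41, 18, None, None, 42, None, None, 48]
Validate using subtree bounds (lo, hi): at each node, require lo < value < hi,
then recurse left with hi=value and right with lo=value.
Preorder trace (stopping at first violation):
  at node 26 with bounds (-inf, +inf): OK
  at node 8 with bounds (-inf, 26): OK
  at node 22 with bounds (8, 26): OK
  at node 18 with bounds (8, 22): OK
  at node 31 with bounds (26, +inf): OK
  at node 41 with bounds (31, +inf): OK
  at node 42 with bounds (41, +inf): OK
  at node 48 with bounds (41, 42): VIOLATION
Node 48 violates its bound: not (41 < 48 < 42).
Result: Not a valid BST


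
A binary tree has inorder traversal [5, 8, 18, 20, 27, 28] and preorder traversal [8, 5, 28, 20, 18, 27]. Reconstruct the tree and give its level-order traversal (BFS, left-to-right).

Inorder:  [5, 8, 18, 20, 27, 28]
Preorder: [8, 5, 28, 20, 18, 27]
Algorithm: preorder visits root first, so consume preorder in order;
for each root, split the current inorder slice at that value into
left-subtree inorder and right-subtree inorder, then recurse.
Recursive splits:
  root=8; inorder splits into left=[5], right=[18, 20, 27, 28]
  root=5; inorder splits into left=[], right=[]
  root=28; inorder splits into left=[18, 20, 27], right=[]
  root=20; inorder splits into left=[18], right=[27]
  root=18; inorder splits into left=[], right=[]
  root=27; inorder splits into left=[], right=[]
Reconstructed level-order: [8, 5, 28, 20, 18, 27]


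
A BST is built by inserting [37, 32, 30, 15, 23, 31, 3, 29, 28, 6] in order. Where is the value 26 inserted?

Starting tree (level order): [37, 32, None, 30, None, 15, 31, 3, 23, None, None, None, 6, None, 29, None, None, 28]
Insertion path: 37 -> 32 -> 30 -> 15 -> 23 -> 29 -> 28
Result: insert 26 as left child of 28
Final tree (level order): [37, 32, None, 30, None, 15, 31, 3, 23, None, None, None, 6, None, 29, None, None, 28, None, 26]


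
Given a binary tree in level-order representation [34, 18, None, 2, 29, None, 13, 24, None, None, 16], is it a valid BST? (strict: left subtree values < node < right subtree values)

Level-order array: [34, 18, None, 2, 29, None, 13, 24, None, None, 16]
Validate using subtree bounds (lo, hi): at each node, require lo < value < hi,
then recurse left with hi=value and right with lo=value.
Preorder trace (stopping at first violation):
  at node 34 with bounds (-inf, +inf): OK
  at node 18 with bounds (-inf, 34): OK
  at node 2 with bounds (-inf, 18): OK
  at node 13 with bounds (2, 18): OK
  at node 16 with bounds (13, 18): OK
  at node 29 with bounds (18, 34): OK
  at node 24 with bounds (18, 29): OK
No violation found at any node.
Result: Valid BST


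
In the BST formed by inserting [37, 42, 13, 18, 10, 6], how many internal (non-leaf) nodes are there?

Tree built from: [37, 42, 13, 18, 10, 6]
Tree (level-order array): [37, 13, 42, 10, 18, None, None, 6]
Rule: An internal node has at least one child.
Per-node child counts:
  node 37: 2 child(ren)
  node 13: 2 child(ren)
  node 10: 1 child(ren)
  node 6: 0 child(ren)
  node 18: 0 child(ren)
  node 42: 0 child(ren)
Matching nodes: [37, 13, 10]
Count of internal (non-leaf) nodes: 3


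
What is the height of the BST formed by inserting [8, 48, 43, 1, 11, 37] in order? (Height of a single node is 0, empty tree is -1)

Insertion order: [8, 48, 43, 1, 11, 37]
Tree (level-order array): [8, 1, 48, None, None, 43, None, 11, None, None, 37]
Compute height bottom-up (empty subtree = -1):
  height(1) = 1 + max(-1, -1) = 0
  height(37) = 1 + max(-1, -1) = 0
  height(11) = 1 + max(-1, 0) = 1
  height(43) = 1 + max(1, -1) = 2
  height(48) = 1 + max(2, -1) = 3
  height(8) = 1 + max(0, 3) = 4
Height = 4


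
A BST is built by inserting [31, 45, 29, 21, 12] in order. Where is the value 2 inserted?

Starting tree (level order): [31, 29, 45, 21, None, None, None, 12]
Insertion path: 31 -> 29 -> 21 -> 12
Result: insert 2 as left child of 12
Final tree (level order): [31, 29, 45, 21, None, None, None, 12, None, 2]


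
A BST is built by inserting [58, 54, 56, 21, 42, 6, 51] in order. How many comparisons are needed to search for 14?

Search path for 14: 58 -> 54 -> 21 -> 6
Found: False
Comparisons: 4


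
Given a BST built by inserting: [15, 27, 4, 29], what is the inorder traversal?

Tree insertion order: [15, 27, 4, 29]
Tree (level-order array): [15, 4, 27, None, None, None, 29]
Inorder traversal: [4, 15, 27, 29]


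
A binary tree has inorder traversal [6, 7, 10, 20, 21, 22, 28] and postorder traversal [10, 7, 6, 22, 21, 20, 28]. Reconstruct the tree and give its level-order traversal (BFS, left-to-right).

Inorder:   [6, 7, 10, 20, 21, 22, 28]
Postorder: [10, 7, 6, 22, 21, 20, 28]
Algorithm: postorder visits root last, so walk postorder right-to-left;
each value is the root of the current inorder slice — split it at that
value, recurse on the right subtree first, then the left.
Recursive splits:
  root=28; inorder splits into left=[6, 7, 10, 20, 21, 22], right=[]
  root=20; inorder splits into left=[6, 7, 10], right=[21, 22]
  root=21; inorder splits into left=[], right=[22]
  root=22; inorder splits into left=[], right=[]
  root=6; inorder splits into left=[], right=[7, 10]
  root=7; inorder splits into left=[], right=[10]
  root=10; inorder splits into left=[], right=[]
Reconstructed level-order: [28, 20, 6, 21, 7, 22, 10]


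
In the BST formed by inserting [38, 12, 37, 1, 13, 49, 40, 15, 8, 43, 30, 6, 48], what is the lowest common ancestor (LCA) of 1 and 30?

Tree insertion order: [38, 12, 37, 1, 13, 49, 40, 15, 8, 43, 30, 6, 48]
Tree (level-order array): [38, 12, 49, 1, 37, 40, None, None, 8, 13, None, None, 43, 6, None, None, 15, None, 48, None, None, None, 30]
In a BST, the LCA of p=1, q=30 is the first node v on the
root-to-leaf path with p <= v <= q (go left if both < v, right if both > v).
Walk from root:
  at 38: both 1 and 30 < 38, go left
  at 12: 1 <= 12 <= 30, this is the LCA
LCA = 12


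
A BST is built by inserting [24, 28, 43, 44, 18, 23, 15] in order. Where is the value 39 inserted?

Starting tree (level order): [24, 18, 28, 15, 23, None, 43, None, None, None, None, None, 44]
Insertion path: 24 -> 28 -> 43
Result: insert 39 as left child of 43
Final tree (level order): [24, 18, 28, 15, 23, None, 43, None, None, None, None, 39, 44]


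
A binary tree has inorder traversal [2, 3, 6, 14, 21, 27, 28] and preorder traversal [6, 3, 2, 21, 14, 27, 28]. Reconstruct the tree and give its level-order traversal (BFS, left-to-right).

Inorder:  [2, 3, 6, 14, 21, 27, 28]
Preorder: [6, 3, 2, 21, 14, 27, 28]
Algorithm: preorder visits root first, so consume preorder in order;
for each root, split the current inorder slice at that value into
left-subtree inorder and right-subtree inorder, then recurse.
Recursive splits:
  root=6; inorder splits into left=[2, 3], right=[14, 21, 27, 28]
  root=3; inorder splits into left=[2], right=[]
  root=2; inorder splits into left=[], right=[]
  root=21; inorder splits into left=[14], right=[27, 28]
  root=14; inorder splits into left=[], right=[]
  root=27; inorder splits into left=[], right=[28]
  root=28; inorder splits into left=[], right=[]
Reconstructed level-order: [6, 3, 21, 2, 14, 27, 28]


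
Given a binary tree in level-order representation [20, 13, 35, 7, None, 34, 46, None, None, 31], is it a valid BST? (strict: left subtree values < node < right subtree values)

Level-order array: [20, 13, 35, 7, None, 34, 46, None, None, 31]
Validate using subtree bounds (lo, hi): at each node, require lo < value < hi,
then recurse left with hi=value and right with lo=value.
Preorder trace (stopping at first violation):
  at node 20 with bounds (-inf, +inf): OK
  at node 13 with bounds (-inf, 20): OK
  at node 7 with bounds (-inf, 13): OK
  at node 35 with bounds (20, +inf): OK
  at node 34 with bounds (20, 35): OK
  at node 31 with bounds (20, 34): OK
  at node 46 with bounds (35, +inf): OK
No violation found at any node.
Result: Valid BST
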